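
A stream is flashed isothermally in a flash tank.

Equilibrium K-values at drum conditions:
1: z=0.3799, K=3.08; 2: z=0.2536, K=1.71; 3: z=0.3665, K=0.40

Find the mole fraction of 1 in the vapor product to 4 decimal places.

Material balance + equilibrium reduce to Σ zᵢ(Kᵢ−1)/(1+ψ(Kᵢ−1)) = 0.
Check two-phase: ΣzᵢKᵢ = 1.7503 > 1 and Σzᵢ/Kᵢ = 1.1879 > 1, so g(0) = 0.7503 > 0 and g(1) = -0.1879 < 0.
Newton–Raphson from ψ = 0.5:
  ψ = 0.5000: g = 0.20609, g' = -0.7338 → ψ = 0.7808
  ψ = 0.7808: g = 0.00322, g' = -0.7587 → ψ = 0.7851
Converged at ψ = 0.7851.
Compositions from xᵢ = zᵢ/(1+ψ(Kᵢ−1)), yᵢ = Kᵢxᵢ:
  1: x = 0.1443, y = 0.4444
  2: x = 0.1628, y = 0.2784
  3: x = 0.6929, y = 0.2772

y_1 = 0.4444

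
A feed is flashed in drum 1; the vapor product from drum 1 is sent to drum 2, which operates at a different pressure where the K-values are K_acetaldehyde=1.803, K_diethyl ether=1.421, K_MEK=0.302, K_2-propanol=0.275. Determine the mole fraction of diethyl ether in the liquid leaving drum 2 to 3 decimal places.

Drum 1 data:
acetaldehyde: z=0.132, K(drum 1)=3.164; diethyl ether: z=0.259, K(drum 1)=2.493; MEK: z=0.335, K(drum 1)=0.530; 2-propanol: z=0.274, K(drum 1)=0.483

Drum 1:
Rachford–Rice: g(ψ₁) = Σ zᵢ(Kᵢ−1)/(1+ψ₁(Kᵢ−1)) = 0.
Check two-phase: ΣzᵢKᵢ = 1.373 > 1 and Σzᵢ/Kᵢ = 1.345 > 1, so g(0) = 0.373 > 0 and g(1) = -0.345 < 0.
Newton iteration, ψ₁⁰ = 0.33:
  ψ₁ = 0.330: g = 0.0685, g' = -0.680 → ψ₁ = 0.431
  ψ₁ = 0.431: g = 0.0034, g' = -0.617 → ψ₁ = 0.436
Converged at ψ₁ = 0.436.
Drum-1 compositions:
  acetaldehyde: x = 0.068, y = 0.215
  diethyl ether: x = 0.157, y = 0.391
  MEK: x = 0.421, y = 0.223
  2-propanol: x = 0.354, y = 0.171
Drum-2 feed = drum-1 vapor: z₂ = (0.2148, 0.3909, 0.2234, 0.1709).
Drum 2:
Rachford–Rice: g(ψ₂) = Σ zᵢ(Kᵢ−1)/(1+ψ₂(Kᵢ−1)) = 0.
Feasibility: ΣzᵢKᵢ = 1.057, Σzᵢ/Kᵢ = 1.755 — both > 1, two phases present.
Newton iteration, ψ₂⁰ = 0.34:
  ψ₂ = 0.340: g = -0.0894, g' = -0.484 → ψ₂ = 0.155
  ψ₂ = 0.155: g = -0.0066, g' = -0.421 → ψ₂ = 0.139
Converged at ψ₂ = 0.139.
  acetaldehyde: x = 0.193, y = 0.348
  diethyl ether: x = 0.369, y = 0.525
  MEK: x = 0.247, y = 0.075
  2-propanol: x = 0.190, y = 0.052

x_diethyl ether (drum 2) = 0.369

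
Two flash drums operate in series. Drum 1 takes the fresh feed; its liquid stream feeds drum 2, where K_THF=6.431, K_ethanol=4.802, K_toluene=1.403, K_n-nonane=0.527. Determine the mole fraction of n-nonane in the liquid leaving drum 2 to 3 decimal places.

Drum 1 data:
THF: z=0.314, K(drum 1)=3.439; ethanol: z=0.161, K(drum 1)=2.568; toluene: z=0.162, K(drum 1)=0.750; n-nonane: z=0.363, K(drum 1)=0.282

Drum 1:
Newton–Raphson from ψ₁ = 0.45:
  ψ₁ = 0.450: g = 0.0825, g' = -0.982 → ψ₁ = 0.534
  ψ₁ = 0.534: g = 0.0006, g' = -0.975 → ψ₁ = 0.535
Converged at ψ₁ = 0.535.
Drum-1 compositions:
  THF: x = 0.136, y = 0.469
  ethanol: x = 0.088, y = 0.225
  toluene: x = 0.187, y = 0.140
  n-nonane: x = 0.589, y = 0.166
Drum-2 feed = drum-1 liquid: z₂ = (0.1363, 0.0876, 0.1870, 0.5891).
Drum 2:
Rachford–Rice: g(ψ₂) = Σ zᵢ(Kᵢ−1)/(1+ψ₂(Kᵢ−1)) = 0.
g(0) = ΣzᵢKᵢ − 1 = 0.870 and g(1) = 1 − Σzᵢ/Kᵢ = -0.291, so a root lies in (0, 1).
Iterate (Newton) starting at ψ₂ = 0.5:
  ψ₂ = 0.500: g = 0.0117, g' = -0.689 → ψ₂ = 0.517
Converged at ψ₂ = 0.517.
  THF: x = 0.036, y = 0.230
  ethanol: x = 0.030, y = 0.142
  toluene: x = 0.155, y = 0.217
  n-nonane: x = 0.780, y = 0.411

x_n-nonane (drum 2) = 0.780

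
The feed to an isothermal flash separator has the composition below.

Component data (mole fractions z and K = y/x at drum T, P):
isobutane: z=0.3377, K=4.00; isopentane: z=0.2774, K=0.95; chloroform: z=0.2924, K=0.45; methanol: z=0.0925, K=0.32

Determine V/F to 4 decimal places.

V/F = 0.6018

Newton iteration, V/F⁰ = 0.6:
  V/F = 0.6000: g = 0.00124, g' = -0.7075 → V/F = 0.6018
Converged at V/F = 0.6018.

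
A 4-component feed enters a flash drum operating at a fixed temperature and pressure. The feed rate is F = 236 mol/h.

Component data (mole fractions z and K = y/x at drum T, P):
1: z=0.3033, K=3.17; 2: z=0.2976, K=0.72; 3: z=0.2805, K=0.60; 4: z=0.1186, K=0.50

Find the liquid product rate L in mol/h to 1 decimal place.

L = 118.3 mol/h

Let ψ = V/F and solve Σ zᵢ(Kᵢ−1)/(1+ψ(Kᵢ−1)) = 0.
Feasibility: ΣzᵢKᵢ = 1.4033, Σzᵢ/Kᵢ = 1.2137 — both > 1, two phases present.
Newton iteration, ψ⁰ = 0.5:
  ψ = 0.5000: g = -0.00054, g' = -0.4829 → ψ = 0.4989
Converged at ψ = 0.4989.
Then V = ψ·F = 0.4989·236 = 117.7 mol/h and L = F − V = 118.3 mol/h.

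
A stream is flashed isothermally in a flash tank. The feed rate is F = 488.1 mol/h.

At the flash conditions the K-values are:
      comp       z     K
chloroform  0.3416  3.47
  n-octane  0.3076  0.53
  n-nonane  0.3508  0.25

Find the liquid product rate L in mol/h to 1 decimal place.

L = 351.7 mol/h

Rachford–Rice: g(V/F) = Σ zᵢ(Kᵢ−1)/(1+V/F(Kᵢ−1)) = 0.
Check two-phase: ΣzᵢKᵢ = 1.4361 > 1 and Σzᵢ/Kᵢ = 2.0820 > 1, so g(0) = 0.4361 > 0 and g(1) = -1.0820 < 0.
Newton–Raphson from V/F = 0.4:
  V/F = 0.4000: g = -0.12948, g' = -1.0331 → V/F = 0.2747
  V/F = 0.2747: g = 0.00534, g' = -1.1424 → V/F = 0.2793
  V/F = 0.2793: g = 0.00002, g' = -1.1355 → V/F = 0.2794
Converged at V/F = 0.2794.
Then V = V/F·F = 0.2794·488.1 = 136.4 mol/h and L = F − V = 351.7 mol/h.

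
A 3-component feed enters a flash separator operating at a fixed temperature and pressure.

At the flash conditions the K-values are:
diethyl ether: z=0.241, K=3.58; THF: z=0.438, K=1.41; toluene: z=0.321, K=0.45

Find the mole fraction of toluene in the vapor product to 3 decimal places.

Material balance + equilibrium reduce to Σ zᵢ(Kᵢ−1)/(1+ψ(Kᵢ−1)) = 0.
Feasibility: ΣzᵢKᵢ = 1.625, Σzᵢ/Kᵢ = 1.091 — both > 1, two phases present.
Newton–Raphson from ψ = 0.5:
  ψ = 0.500: g = 0.1770, g' = -0.541 → ψ = 0.827
  ψ = 0.827: g = 0.0087, g' = -0.531 → ψ = 0.843
Converged at ψ = 0.843.
Compositions from xᵢ = zᵢ/(1+ψ(Kᵢ−1)), yᵢ = Kᵢxᵢ:
  diethyl ether: x = 0.076, y = 0.272
  THF: x = 0.325, y = 0.459
  toluene: x = 0.599, y = 0.269

y_toluene = 0.269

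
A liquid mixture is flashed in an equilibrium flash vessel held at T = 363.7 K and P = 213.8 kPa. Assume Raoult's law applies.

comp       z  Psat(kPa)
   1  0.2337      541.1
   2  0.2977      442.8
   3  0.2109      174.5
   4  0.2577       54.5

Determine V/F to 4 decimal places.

Raoult's law: Kᵢ = Pᵢˢᵃᵗ/P = Pᵢˢᵃᵗ/213.8.
  K_1 = 541.1/213.8 = 2.530870, K_2 = 442.8/213.8 = 2.071094, K_3 = 174.5/213.8 = 0.816183, K_4 = 54.5/213.8 = 0.254911
Material balance + equilibrium reduce to Σ zᵢ(Kᵢ−1)/(1+V/F(Kᵢ−1)) = 0.
Feasibility: ΣzᵢKᵢ = 1.4459, Σzᵢ/Kᵢ = 1.5054 — both > 1, two phases present.
Iterate (Newton) starting at V/F = 0.5:
  V/F = 0.5000: g = 0.06160, g' = -0.6926 → V/F = 0.5889
  V/F = 0.5889: g = -0.00196, g' = -0.7431 → V/F = 0.5863
Converged at V/F = 0.5863.

V/F = 0.5863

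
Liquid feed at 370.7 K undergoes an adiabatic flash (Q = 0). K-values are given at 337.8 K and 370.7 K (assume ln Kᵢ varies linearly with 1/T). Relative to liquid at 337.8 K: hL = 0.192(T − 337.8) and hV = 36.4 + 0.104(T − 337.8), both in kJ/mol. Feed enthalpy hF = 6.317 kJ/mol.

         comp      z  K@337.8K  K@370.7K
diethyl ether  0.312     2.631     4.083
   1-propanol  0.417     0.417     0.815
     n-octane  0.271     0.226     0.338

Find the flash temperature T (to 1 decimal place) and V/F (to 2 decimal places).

Adiabatic flash: solve Rachford–Rice at each trial T, then check hF = ψ·hV(T) + (1−ψ)·hL(T).
  T = 337.8 K: K = (2.631, 0.417, 0.226), RR gives ψ = 0.052, H_out = 1.887 kJ/mol
  T = 370.7 K: K = (4.083, 0.815, 0.338), RR gives ψ = 0.535, H_out = 24.226 kJ/mol
  T = 354.2 K: K = (3.309, 0.592, 0.279), RR gives ψ = 0.280, H_out = 12.948 kJ/mol
  T = 346.0 K: K = (2.959, 0.499, 0.252), RR gives ψ = 0.168, H_out = 7.553 kJ/mol
  T = 341.9 K: K = (2.792, 0.457, 0.239), RR gives ψ = 0.111, H_out = 4.780 kJ/mol
  T = 343.9 K: K = (2.873, 0.477, 0.245), RR gives ψ = 0.139, H_out = 6.144 kJ/mol
Linear interpolation between T = 343.9 (H_out = 6.144) and T = 346.0 (H_out = 7.553) on hF = 6.317 gives T ≈ 344.2 K, at which ψ = 0.14.

T = 344.2 K, V/F = 0.14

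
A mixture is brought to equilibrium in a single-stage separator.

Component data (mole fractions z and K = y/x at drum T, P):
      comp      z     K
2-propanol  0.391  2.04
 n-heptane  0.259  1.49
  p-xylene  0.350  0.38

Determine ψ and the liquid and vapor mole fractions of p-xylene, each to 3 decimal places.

Rachford–Rice: g(ψ) = Σ zᵢ(Kᵢ−1)/(1+ψ(Kᵢ−1)) = 0.
g(0) = ΣzᵢKᵢ − 1 = 0.317 and g(1) = 1 − Σzᵢ/Kᵢ = -0.287, so a root lies in (0, 1).
Newton iteration, ψ⁰ = 0.5:
  ψ = 0.500: g = 0.0550, g' = -0.506 → ψ = 0.609
  ψ = 0.609: g = -0.0018, g' = -0.543 → ψ = 0.605
Converged at ψ = 0.605.
Compositions from xᵢ = zᵢ/(1+ψ(Kᵢ−1)), yᵢ = Kᵢxᵢ:
  2-propanol: x = 0.240, y = 0.489
  n-heptane: x = 0.200, y = 0.298
  p-xylene: x = 0.560, y = 0.213

ψ = 0.605, x_p-xylene = 0.560, y_p-xylene = 0.213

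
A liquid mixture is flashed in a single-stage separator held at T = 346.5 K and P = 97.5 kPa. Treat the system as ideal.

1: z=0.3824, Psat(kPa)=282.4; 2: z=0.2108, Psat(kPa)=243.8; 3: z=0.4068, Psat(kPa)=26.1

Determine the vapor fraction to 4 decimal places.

ψ = 0.5769

Raoult's law: Kᵢ = Pᵢˢᵃᵗ/P = Pᵢˢᵃᵗ/97.5.
  K_1 = 282.4/97.5 = 2.896410, K_2 = 243.8/97.5 = 2.500513, K_3 = 26.1/97.5 = 0.267692
Let ψ = V/F and solve Σ zᵢ(Kᵢ−1)/(1+ψ(Kᵢ−1)) = 0.
Feasibility: ΣzᵢKᵢ = 1.7436, Σzᵢ/Kᵢ = 1.7360 — both > 1, two phases present.
Iterate (Newton) starting at ψ = 0.5:
  ψ = 0.5000: g = 0.08296, g' = -1.0603 → ψ = 0.5782
  ψ = 0.5782: g = -0.00145, g' = -1.1052 → ψ = 0.5769
Converged at ψ = 0.5769.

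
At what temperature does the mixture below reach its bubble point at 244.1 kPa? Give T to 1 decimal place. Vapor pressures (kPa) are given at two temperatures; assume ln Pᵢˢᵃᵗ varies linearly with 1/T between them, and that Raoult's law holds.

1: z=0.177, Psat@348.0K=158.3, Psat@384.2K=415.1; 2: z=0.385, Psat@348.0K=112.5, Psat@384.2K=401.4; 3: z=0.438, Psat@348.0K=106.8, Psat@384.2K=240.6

T = 372.7 K

Bubble-point temperature: ΣzᵢPᵢˢᵃᵗ(T) = P. Interpolate ln Pᵢˢᵃᵗ = aᵢ + bᵢ/T.
  T = 348.0 K: ΣzᵢPᵢˢᵃᵗ = 118.11 kPa
  T = 384.2 K: ΣzᵢPᵢˢᵃᵗ = 333.39 kPa
  T = 366.1 K: ΣzᵢPᵢˢᵃᵗ = 202.53 kPa
  T = 375.1 K: ΣzᵢPᵢˢᵃᵗ = 260.75 kPa
  T = 370.6 K: ΣzᵢPᵢˢᵃᵗ = 230.08 kPa
  T = 372.9 K: ΣzᵢPᵢˢᵃᵗ = 245.35 kPa
Interpolating between 370.6 K and 372.9 K gives T ≈ 372.7 K.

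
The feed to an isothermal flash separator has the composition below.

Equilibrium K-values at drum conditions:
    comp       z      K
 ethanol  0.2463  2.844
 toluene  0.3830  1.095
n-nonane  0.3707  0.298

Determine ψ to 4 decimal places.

ψ = 0.2971

Let ψ = V/F and solve Σ zᵢ(Kᵢ−1)/(1+ψ(Kᵢ−1)) = 0.
Check two-phase: ΣzᵢKᵢ = 1.2303 > 1 and Σzᵢ/Kᵢ = 1.6803 > 1, so g(0) = 0.2303 > 0 and g(1) = -0.6803 < 0.
Newton–Raphson from ψ = 0.33:
  ψ = 0.3300: g = -0.02106, g' = -0.6364 → ψ = 0.2969
  ψ = 0.2969: g = 0.00012, g' = -0.6445 → ψ = 0.2971
Converged at ψ = 0.2971.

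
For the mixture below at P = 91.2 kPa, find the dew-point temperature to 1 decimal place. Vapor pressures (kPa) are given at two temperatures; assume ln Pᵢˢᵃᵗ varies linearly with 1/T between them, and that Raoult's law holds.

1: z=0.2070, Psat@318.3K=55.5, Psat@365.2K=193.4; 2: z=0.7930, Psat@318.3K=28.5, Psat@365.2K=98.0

T = 357.5 K

Dew-point temperature: Σzᵢ·P/Pᵢˢᵃᵗ(T) = 1. Interpolate ln Pᵢˢᵃᵗ = aᵢ + bᵢ/T.
  T = 318.3 K: ΣzᵢP/Pᵢˢᵃᵗ = 2.8778
  T = 365.2 K: ΣzᵢP/Pᵢˢᵃᵗ = 0.8356
  T = 341.8 K: ΣzᵢP/Pᵢˢᵃᵗ = 1.4843
  T = 353.5 K: ΣzᵢP/Pᵢˢᵃᵗ = 1.1031
  T = 359.4 K: ΣzᵢP/Pᵢˢᵃᵗ = 0.9568
  T = 356.4 K: ΣzᵢP/Pᵢˢᵃᵗ = 1.0280
  T = 357.9 K: ΣzᵢP/Pᵢˢᵃᵗ = 0.9916
  T = 357.1 K: ΣzᵢP/Pᵢˢᵃᵗ = 1.0108
  T = 357.5 K: ΣzᵢP/Pᵢˢᵃᵗ = 1.0011
Interpolating between 357.5 K and 357.9 K gives T ≈ 357.5 K.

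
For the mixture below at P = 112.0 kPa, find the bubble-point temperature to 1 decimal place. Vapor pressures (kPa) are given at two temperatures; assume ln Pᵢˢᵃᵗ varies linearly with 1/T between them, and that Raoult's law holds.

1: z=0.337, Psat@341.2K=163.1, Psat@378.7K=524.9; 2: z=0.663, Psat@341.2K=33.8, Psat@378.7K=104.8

Bubble-point temperature: ΣzᵢPᵢˢᵃᵗ(T) = P. Interpolate ln Pᵢˢᵃᵗ = aᵢ + bᵢ/T.
  T = 341.2 K: ΣzᵢPᵢˢᵃᵗ = 77.37 kPa
  T = 378.7 K: ΣzᵢPᵢˢᵃᵗ = 246.37 kPa
  T = 359.9 K: ΣzᵢPᵢˢᵃᵗ = 142.07 kPa
  T = 350.5 K: ΣzᵢPᵢˢᵃᵗ = 105.53 kPa
  T = 355.2 K: ΣzᵢPᵢˢᵃᵗ = 122.68 kPa
  T = 352.9 K: ΣzᵢPᵢˢᵃᵗ = 114.02 kPa
Interpolating between 350.5 K and 352.9 K gives T ≈ 352.3 K.

T = 352.3 K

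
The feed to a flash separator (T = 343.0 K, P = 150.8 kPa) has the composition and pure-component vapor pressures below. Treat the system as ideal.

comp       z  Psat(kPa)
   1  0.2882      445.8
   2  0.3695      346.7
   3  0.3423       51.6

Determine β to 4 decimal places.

Raoult's law: Kᵢ = Pᵢˢᵃᵗ/P = Pᵢˢᵃᵗ/150.8.
  K_1 = 445.8/150.8 = 2.956233, K_2 = 346.7/150.8 = 2.299072, K_3 = 51.6/150.8 = 0.342175
Rachford–Rice: g(β) = Σ zᵢ(Kᵢ−1)/(1+β(Kᵢ−1)) = 0.
Feasibility: ΣzᵢKᵢ = 1.8186, Σzᵢ/Kᵢ = 1.2586 — both > 1, two phases present.
Newton iteration, β⁰ = 0.39:
  β = 0.3900: g = 0.33552, g' = -0.8976 → β = 0.7638
  β = 0.7638: g = 0.01441, g' = -0.9327 → β = 0.7793
  β = 0.7793: g = -0.00014, g' = -0.9506 → β = 0.7791
Converged at β = 0.7791.

β = 0.7791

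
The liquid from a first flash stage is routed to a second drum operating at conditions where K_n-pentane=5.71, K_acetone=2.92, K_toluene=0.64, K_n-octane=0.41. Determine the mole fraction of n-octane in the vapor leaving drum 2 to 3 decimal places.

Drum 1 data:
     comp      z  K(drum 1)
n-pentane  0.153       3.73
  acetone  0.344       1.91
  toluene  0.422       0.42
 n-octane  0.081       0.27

y_n-octane (drum 2) = 0.068

Drum 1:
Let ψ₁ = V/F and solve Σ zᵢ(Kᵢ−1)/(1+ψ₁(Kᵢ−1)) = 0.
Check two-phase: ΣzᵢKᵢ = 1.427 > 1 and Σzᵢ/Kᵢ = 1.526 > 1, so g(0) = 0.427 > 0 and g(1) = -0.526 < 0.
Newton iteration, ψ₁⁰ = 0.5:
  ψ₁ = 0.500: g = -0.0461, g' = -0.727 → ψ₁ = 0.437
Converged at ψ₁ = 0.437.
Drum-1 compositions:
  n-pentane: x = 0.070, y = 0.260
  acetone: x = 0.246, y = 0.470
  toluene: x = 0.565, y = 0.237
  n-octane: x = 0.119, y = 0.032
Drum-2 feed = drum-1 liquid: z₂ = (0.0698, 0.2462, 0.5651, 0.1189).
Drum 2:
Rachford–Rice: g(ψ₂) = Σ zᵢ(Kᵢ−1)/(1+ψ₂(Kᵢ−1)) = 0.
Check two-phase: ΣzᵢKᵢ = 1.528 > 1 and Σzᵢ/Kᵢ = 1.270 > 1, so g(0) = 0.528 > 0 and g(1) = -0.270 < 0.
Newton iteration, ψ₂⁰ = 0.5:
  ψ₂ = 0.500: g = -0.0085, g' = -0.566 → ψ₂ = 0.485
Converged at ψ₂ = 0.485.
  n-pentane: x = 0.021, y = 0.121
  acetone: x = 0.127, y = 0.372
  toluene: x = 0.685, y = 0.438
  n-octane: x = 0.167, y = 0.068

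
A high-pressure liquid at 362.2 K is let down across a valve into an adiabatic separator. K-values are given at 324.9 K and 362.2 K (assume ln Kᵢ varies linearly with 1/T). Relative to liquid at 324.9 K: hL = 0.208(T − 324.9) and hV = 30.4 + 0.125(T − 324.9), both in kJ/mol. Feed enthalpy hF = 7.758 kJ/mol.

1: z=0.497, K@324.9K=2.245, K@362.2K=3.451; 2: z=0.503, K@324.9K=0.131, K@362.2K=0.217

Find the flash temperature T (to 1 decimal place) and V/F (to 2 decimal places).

Adiabatic flash: solve Rachford–Rice at each trial T, then check hF = ψ·hV(T) + (1−ψ)·hL(T).
  T = 324.9 K: K = (2.245, 0.131), RR gives ψ = 0.168, H_out = 5.104 kJ/mol
  T = 362.2 K: K = (3.451, 0.217), RR gives ψ = 0.430, H_out = 19.486 kJ/mol
  T = 343.5 K: K = (2.814, 0.171), RR gives ψ = 0.322, H_out = 13.165 kJ/mol
  T = 334.2 K: K = (2.522, 0.150), RR gives ψ = 0.254, H_out = 9.467 kJ/mol
  T = 329.5 K: K = (2.380, 0.140), RR gives ψ = 0.214, H_out = 7.367 kJ/mol
  T = 331.9 K: K = (2.452, 0.145), RR gives ψ = 0.235, H_out = 8.462 kJ/mol
  T = 330.7 K: K = (2.416, 0.143), RR gives ψ = 0.224, H_out = 7.921 kJ/mol
Linear interpolation between T = 329.5 (H_out = 7.367) and T = 330.7 (H_out = 7.921) on hF = 7.758 gives T ≈ 330.3 K, at which ψ = 0.22.

T = 330.3 K, V/F = 0.22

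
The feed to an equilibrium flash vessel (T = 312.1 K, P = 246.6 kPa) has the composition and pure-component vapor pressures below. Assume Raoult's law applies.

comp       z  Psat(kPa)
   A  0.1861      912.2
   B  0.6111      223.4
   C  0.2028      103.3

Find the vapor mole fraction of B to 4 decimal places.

Raoult's law: Kᵢ = Pᵢˢᵃᵗ/P = Pᵢˢᵃᵗ/246.6.
  K_A = 912.2/246.6 = 3.699108, K_B = 223.4/246.6 = 0.905921, K_C = 103.3/246.6 = 0.418897
Newton iteration, ψ⁰ = 0.39:
  ψ = 0.3900: g = 0.03265, g' = -0.4421 → ψ = 0.4638
  ψ = 0.4638: g = 0.00160, g' = -0.4016 → ψ = 0.4678
Converged at ψ = 0.4678.
Compositions from xᵢ = zᵢ/(1+ψ(Kᵢ−1)), yᵢ = Kᵢxᵢ:
  A: x = 0.0822, y = 0.3042
  B: x = 0.6392, y = 0.5791
  C: x = 0.2785, y = 0.1167

y_B = 0.5791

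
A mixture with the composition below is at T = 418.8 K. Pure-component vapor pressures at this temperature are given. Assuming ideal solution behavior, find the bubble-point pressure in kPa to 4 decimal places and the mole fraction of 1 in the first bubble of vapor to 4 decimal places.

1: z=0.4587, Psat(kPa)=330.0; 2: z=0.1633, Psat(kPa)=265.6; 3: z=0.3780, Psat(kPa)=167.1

Pbub = 257.9073 kPa, y_1 = 0.5869

At the bubble point ψ → 0, so ΣzᵢKᵢ = 1 with Kᵢ = Pᵢˢᵃᵗ/P ⇒ P = ΣzᵢPᵢˢᵃᵗ.
P = 0.4587·330.0 + 0.1633·265.6 + 0.3780·167.1 = 257.9073 kPa
yᵢ = zᵢPᵢˢᵃᵗ/P ⇒ y_1 = 0.4587·330.0/257.9073 = 0.5869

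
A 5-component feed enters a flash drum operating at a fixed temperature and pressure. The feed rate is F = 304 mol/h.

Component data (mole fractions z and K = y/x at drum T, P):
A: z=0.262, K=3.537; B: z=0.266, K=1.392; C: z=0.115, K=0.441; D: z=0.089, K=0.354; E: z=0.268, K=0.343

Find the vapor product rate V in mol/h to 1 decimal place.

V = 129.7 mol/h

Material balance + equilibrium reduce to Σ zᵢ(Kᵢ−1)/(1+ψ(Kᵢ−1)) = 0.
Check two-phase: ΣzᵢKᵢ = 1.471 > 1 and Σzᵢ/Kᵢ = 1.559 > 1, so g(0) = 0.471 > 0 and g(1) = -0.559 < 0.
Newton–Raphson from ψ = 0.5:
  ψ = 0.500: g = -0.0562, g' = -0.763 → ψ = 0.426
  ψ = 0.426: g = 0.0003, g' = -0.775 → ψ = 0.427
Converged at ψ = 0.427.
Then V = ψ·F = 0.4268·304 = 129.7 mol/h and L = F − V = 174.3 mol/h.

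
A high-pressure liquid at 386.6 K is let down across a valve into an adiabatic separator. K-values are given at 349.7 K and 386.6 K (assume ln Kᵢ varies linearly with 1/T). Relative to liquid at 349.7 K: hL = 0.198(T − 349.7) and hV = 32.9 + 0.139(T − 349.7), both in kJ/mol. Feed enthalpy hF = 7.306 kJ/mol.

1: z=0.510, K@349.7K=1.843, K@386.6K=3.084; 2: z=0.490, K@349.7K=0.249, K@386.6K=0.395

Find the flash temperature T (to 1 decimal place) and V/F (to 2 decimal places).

Adiabatic flash: solve Rachford–Rice at each trial T, then check hF = ψ·hV(T) + (1−ψ)·hL(T).
  T = 349.7 K: K = (1.843, 0.249), RR gives ψ = 0.098, H_out = 3.219 kJ/mol
  T = 386.6 K: K = (3.084, 0.395), RR gives ψ = 0.608, H_out = 25.981 kJ/mol
  T = 368.1 K: K = (2.413, 0.317), RR gives ψ = 0.400, H_out = 16.372 kJ/mol
  T = 358.9 K: K = (2.116, 0.282), RR gives ψ = 0.271, H_out = 10.597 kJ/mol
  T = 354.3 K: K = (1.977, 0.265), RR gives ψ = 0.192, H_out = 7.186 kJ/mol
  T = 356.6 K: K = (2.046, 0.273), RR gives ψ = 0.233, H_out = 8.948 kJ/mol
Linear interpolation between T = 354.3 (H_out = 7.186) and T = 356.6 (H_out = 8.948) on hF = 7.306 gives T ≈ 354.5 K, at which ψ = 0.20.

T = 354.5 K, V/F = 0.20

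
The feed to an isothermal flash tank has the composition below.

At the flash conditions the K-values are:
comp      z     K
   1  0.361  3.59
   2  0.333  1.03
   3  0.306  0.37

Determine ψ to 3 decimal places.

Let ψ = V/F and solve Σ zᵢ(Kᵢ−1)/(1+ψ(Kᵢ−1)) = 0.
Feasibility: ΣzᵢKᵢ = 1.752, Σzᵢ/Kᵢ = 1.251 — both > 1, two phases present.
Newton iteration, ψ⁰ = 0.5:
  ψ = 0.500: g = 0.1358, g' = -0.719 → ψ = 0.689
  ψ = 0.689: g = 0.0050, g' = -0.692 → ψ = 0.696
Converged at ψ = 0.696.

ψ = 0.696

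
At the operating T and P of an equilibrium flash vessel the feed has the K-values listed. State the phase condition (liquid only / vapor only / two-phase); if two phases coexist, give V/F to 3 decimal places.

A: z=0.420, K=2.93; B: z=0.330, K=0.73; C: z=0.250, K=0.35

ΣzᵢKᵢ = 1.559; Σzᵢ/Kᵢ = 1.310.
Both exceed 1, so a two-phase solution exists.
Newton iteration, ψ⁰ = 0.5:
  ψ = 0.500: g = 0.0688, g' = -0.669 → ψ = 0.603
  ψ = 0.603: g = 0.0011, g' = -0.654 → ψ = 0.604
Converged at ψ = 0.604.

two-phase, V/F = 0.604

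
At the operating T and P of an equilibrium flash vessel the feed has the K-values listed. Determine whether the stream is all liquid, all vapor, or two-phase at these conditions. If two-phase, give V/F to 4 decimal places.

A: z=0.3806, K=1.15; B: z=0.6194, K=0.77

ΣzᵢKᵢ = 0.9146; Σzᵢ/Kᵢ = 1.1354.
Since ΣzᵢKᵢ < 1 the mixture is below its bubble point — single liquid phase.

all liquid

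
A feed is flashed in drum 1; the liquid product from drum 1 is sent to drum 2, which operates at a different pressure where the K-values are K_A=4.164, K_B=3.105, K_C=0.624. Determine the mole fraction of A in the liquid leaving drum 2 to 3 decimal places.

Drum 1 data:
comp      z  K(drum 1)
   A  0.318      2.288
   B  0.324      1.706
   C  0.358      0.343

Drum 1:
Material balance + equilibrium reduce to Σ zᵢ(Kᵢ−1)/(1+ψ₁(Kᵢ−1)) = 0.
Check two-phase: ΣzᵢKᵢ = 1.403 > 1 and Σzᵢ/Kᵢ = 1.373 > 1, so g(0) = 0.403 > 0 and g(1) = -0.373 < 0.
Iterate (Newton) starting at ψ₁ = 0.5:
  ψ₁ = 0.500: g = 0.0679, g' = -0.626 → ψ₁ = 0.609
  ψ₁ = 0.609: g = -0.0022, g' = -0.674 → ψ₁ = 0.605
Converged at ψ₁ = 0.605.
Drum-1 compositions:
  A: x = 0.179, y = 0.409
  B: x = 0.227, y = 0.387
  C: x = 0.594, y = 0.204
Drum-2 feed = drum-1 liquid: z₂ = (0.1787, 0.2270, 0.5943).
Drum 2:
Rachford–Rice: g(ψ₂) = Σ zᵢ(Kᵢ−1)/(1+ψ₂(Kᵢ−1)) = 0.
g(0) = ΣzᵢKᵢ − 1 = 0.820 and g(1) = 1 − Σzᵢ/Kᵢ = -0.068, so a root lies in (0, 1).
Iterate (Newton) starting at ψ₂ = 0.57:
  ψ₂ = 0.570: g = 0.1345, g' = -0.572 → ψ₂ = 0.805
  ψ₂ = 0.805: g = 0.0162, g' = -0.453 → ψ₂ = 0.841
Converged at ψ₂ = 0.841.
  A: x = 0.049, y = 0.203
  B: x = 0.082, y = 0.254
  C: x = 0.869, y = 0.542

x_A (drum 2) = 0.049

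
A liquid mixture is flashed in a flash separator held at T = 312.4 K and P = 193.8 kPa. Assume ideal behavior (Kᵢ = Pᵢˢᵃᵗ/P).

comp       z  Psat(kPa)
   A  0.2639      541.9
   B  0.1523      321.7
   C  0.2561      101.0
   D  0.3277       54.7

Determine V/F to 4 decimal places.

Raoult's law: Kᵢ = Pᵢˢᵃᵗ/P = Pᵢˢᵃᵗ/193.8.
  K_A = 541.9/193.8 = 2.796182, K_B = 321.7/193.8 = 1.659959, K_C = 101.0/193.8 = 0.521156, K_D = 54.7/193.8 = 0.282250
Material balance + equilibrium reduce to Σ zᵢ(Kᵢ−1)/(1+V/F(Kᵢ−1)) = 0.
Feasibility: ΣzᵢKᵢ = 1.2167, Σzᵢ/Kᵢ = 1.8386 — both > 1, two phases present.
Newton–Raphson from V/F = 0.5:
  V/F = 0.5000: g = -0.20280, g' = -0.7860 → V/F = 0.2420
  V/F = 0.2420: g = -0.00629, g' = -0.7853 → V/F = 0.2340
Converged at V/F = 0.2340.

V/F = 0.2340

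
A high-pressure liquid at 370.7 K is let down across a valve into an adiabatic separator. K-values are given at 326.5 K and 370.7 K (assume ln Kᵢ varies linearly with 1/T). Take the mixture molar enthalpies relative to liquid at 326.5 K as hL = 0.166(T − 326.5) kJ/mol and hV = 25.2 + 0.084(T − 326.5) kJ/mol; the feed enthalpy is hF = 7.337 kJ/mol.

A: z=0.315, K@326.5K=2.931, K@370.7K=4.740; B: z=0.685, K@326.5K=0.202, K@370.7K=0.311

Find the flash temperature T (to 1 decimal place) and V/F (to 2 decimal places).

T = 346.9 K, V/F = 0.17

Adiabatic flash: solve Rachford–Rice at each trial T, then check hF = ψ·hV(T) + (1−ψ)·hL(T).
  T = 326.5 K: K = (2.931, 0.202), RR gives ψ = 0.040, H_out = 1.008 kJ/mol
  T = 370.7 K: K = (4.740, 0.311), RR gives ψ = 0.274, H_out = 13.250 kJ/mol
  T = 348.6 K: K = (3.785, 0.254), RR gives ψ = 0.176, H_out = 7.792 kJ/mol
  T = 337.6 K: K = (3.346, 0.228), RR gives ψ = 0.116, H_out = 4.657 kJ/mol
  T = 343.1 K: K = (3.562, 0.241), RR gives ψ = 0.147, H_out = 6.272 kJ/mol
  T = 345.9 K: K = (3.675, 0.247), RR gives ψ = 0.162, H_out = 7.056 kJ/mol
  T = 347.2 K: K = (3.727, 0.251), RR gives ψ = 0.169, H_out = 7.413 kJ/mol
Linear interpolation between T = 345.9 (H_out = 7.056) and T = 347.2 (H_out = 7.413) on hF = 7.337 gives T ≈ 346.9 K, at which ψ = 0.17.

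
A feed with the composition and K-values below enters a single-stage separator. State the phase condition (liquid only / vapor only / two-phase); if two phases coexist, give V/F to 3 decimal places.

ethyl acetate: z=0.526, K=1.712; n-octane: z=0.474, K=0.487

two-phase, V/F = 0.360

ΣzᵢKᵢ = 1.131; Σzᵢ/Kᵢ = 1.281.
Both exceed 1, so a two-phase solution exists.
Material balance + equilibrium reduce to Σ zᵢ(Kᵢ−1)/(1+ψ(Kᵢ−1)) = 0.
Newton iteration, ψ⁰ = 0.59:
  ψ = 0.590: g = -0.0850, g' = -0.389 → ψ = 0.371
  ψ = 0.371: g = -0.0042, g' = -0.357 → ψ = 0.360
Converged at ψ = 0.360.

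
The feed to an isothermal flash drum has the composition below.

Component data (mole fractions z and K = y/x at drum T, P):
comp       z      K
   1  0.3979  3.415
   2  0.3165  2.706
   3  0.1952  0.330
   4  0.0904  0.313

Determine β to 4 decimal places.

β = 0.9190

Let β = V/F and solve Σ zᵢ(Kᵢ−1)/(1+β(Kᵢ−1)) = 0.
g(0) = ΣzᵢKᵢ − 1 = 1.3080 and g(1) = 1 − Σzᵢ/Kᵢ = -0.1138, so a root lies in (0, 1).
Newton–Raphson from β = 0.5:
  β = 0.5000: g = 0.43543, g' = -1.0416 → β = 0.9180
  β = 0.9180: g = 0.00119, g' = -1.2683 → β = 0.9190
Converged at β = 0.9190.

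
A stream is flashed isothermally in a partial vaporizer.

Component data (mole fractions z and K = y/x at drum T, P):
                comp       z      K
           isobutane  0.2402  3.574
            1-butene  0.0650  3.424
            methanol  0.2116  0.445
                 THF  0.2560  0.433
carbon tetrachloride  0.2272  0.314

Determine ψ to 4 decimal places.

Material balance + equilibrium reduce to Σ zᵢ(Kᵢ−1)/(1+ψ(Kᵢ−1)) = 0.
g(0) = ΣzᵢKᵢ − 1 = 0.3574 and g(1) = 1 − Σzᵢ/Kᵢ = -0.8765, so a root lies in (0, 1).
Newton iteration, ψ⁰ = 0.61:
  ψ = 0.6100: g = -0.36333, g' = -0.9606 → ψ = 0.2318
  ψ = 0.2318: g = 0.00094, g' = -1.1270 → ψ = 0.2326
Converged at ψ = 0.2326.

ψ = 0.2326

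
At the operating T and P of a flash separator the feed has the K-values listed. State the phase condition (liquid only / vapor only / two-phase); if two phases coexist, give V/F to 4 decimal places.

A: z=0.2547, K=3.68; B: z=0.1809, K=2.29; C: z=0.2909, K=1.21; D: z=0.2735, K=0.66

ΣzᵢKᵢ = 1.8841; Σzᵢ/Kᵢ = 0.8030.
Since Σzᵢ/Kᵢ < 1 the mixture is above its dew point — single vapor phase.

vapor only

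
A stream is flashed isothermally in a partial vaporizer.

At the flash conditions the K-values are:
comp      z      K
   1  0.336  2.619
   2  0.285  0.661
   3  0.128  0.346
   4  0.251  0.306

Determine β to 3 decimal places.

β = 0.211

Rachford–Rice: g(β) = Σ zᵢ(Kᵢ−1)/(1+β(Kᵢ−1)) = 0.
Check two-phase: ΣzᵢKᵢ = 1.189 > 1 and Σzᵢ/Kᵢ = 1.750 > 1, so g(0) = 0.189 > 0 and g(1) = -0.750 < 0.
Newton iteration, β⁰ = 0.47:
  β = 0.470: g = -0.1854, g' = -0.711 → β = 0.209
  β = 0.209: g = 0.0016, g' = -0.768 → β = 0.211
Converged at β = 0.211.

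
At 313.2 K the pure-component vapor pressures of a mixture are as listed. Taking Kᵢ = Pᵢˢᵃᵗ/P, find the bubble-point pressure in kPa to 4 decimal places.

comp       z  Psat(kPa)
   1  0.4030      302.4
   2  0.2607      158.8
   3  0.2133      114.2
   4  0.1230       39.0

At the bubble point ψ → 0, so ΣzᵢKᵢ = 1 with Kᵢ = Pᵢˢᵃᵗ/P ⇒ P = ΣzᵢPᵢˢᵃᵗ.
P = 0.4030·302.4 + 0.2607·158.8 + 0.2133·114.2 + 0.1230·39.0 = 192.4222 kPa

Pbub = 192.4222 kPa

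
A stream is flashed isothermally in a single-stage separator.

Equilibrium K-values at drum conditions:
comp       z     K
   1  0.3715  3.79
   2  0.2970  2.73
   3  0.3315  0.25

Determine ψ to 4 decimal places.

Material balance + equilibrium reduce to Σ zᵢ(Kᵢ−1)/(1+ψ(Kᵢ−1)) = 0.
g(0) = ΣzᵢKᵢ − 1 = 1.3017 and g(1) = 1 − Σzᵢ/Kᵢ = -0.5328, so a root lies in (0, 1).
Iterate (Newton) starting at ψ = 0.54:
  ψ = 0.5400: g = 0.26129, g' = -1.2246 → ψ = 0.7534
  ψ = 0.7534: g = -0.01438, g' = -1.4537 → ψ = 0.7435
  ψ = 0.7435: g = -0.00012, g' = -1.4288 → ψ = 0.7434
Converged at ψ = 0.7434.

ψ = 0.7434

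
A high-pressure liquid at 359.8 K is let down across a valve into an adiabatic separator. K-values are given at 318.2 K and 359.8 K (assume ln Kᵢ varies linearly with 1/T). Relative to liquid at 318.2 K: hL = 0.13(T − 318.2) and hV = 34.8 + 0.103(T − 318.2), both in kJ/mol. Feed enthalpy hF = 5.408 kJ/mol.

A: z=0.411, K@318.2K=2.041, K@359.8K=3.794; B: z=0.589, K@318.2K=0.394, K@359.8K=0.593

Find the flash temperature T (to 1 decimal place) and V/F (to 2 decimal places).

Adiabatic flash: solve Rachford–Rice at each trial T, then check hF = ψ·hV(T) + (1−ψ)·hL(T).
  T = 318.2 K: K = (2.041, 0.394), RR gives ψ = 0.112, H_out = 3.912 kJ/mol
  T = 359.8 K: K = (3.794, 0.593), RR gives ψ = 0.799, H_out = 32.316 kJ/mol
  T = 339.0 K: K = (2.836, 0.489), RR gives ψ = 0.484, H_out = 19.284 kJ/mol
  T = 328.6 K: K = (2.419, 0.441), RR gives ψ = 0.320, H_out = 12.383 kJ/mol
  T = 323.4 K: K = (2.225, 0.417), RR gives ψ = 0.224, H_out = 8.444 kJ/mol
  T = 320.8 K: K = (2.132, 0.405), RR gives ψ = 0.171, H_out = 6.270 kJ/mol
  T = 319.5 K: K = (2.086, 0.400), RR gives ψ = 0.142, H_out = 5.117 kJ/mol
Linear interpolation between T = 319.5 (H_out = 5.117) and T = 320.8 (H_out = 6.270) on hF = 5.408 gives T ≈ 319.8 K, at which ψ = 0.15.

T = 319.8 K, V/F = 0.15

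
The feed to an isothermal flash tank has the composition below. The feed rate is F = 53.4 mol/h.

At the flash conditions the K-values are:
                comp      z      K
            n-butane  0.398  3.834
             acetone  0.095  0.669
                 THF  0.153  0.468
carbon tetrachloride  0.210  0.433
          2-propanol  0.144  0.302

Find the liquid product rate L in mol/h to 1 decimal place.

L = 26.8 mol/h

Newton iteration, ψ⁰ = 0.5:
  ψ = 0.500: g = -0.0025, g' = -0.940 → ψ = 0.497
Converged at ψ = 0.497.
Then V = ψ·F = 0.4974·53.4 = 26.6 mol/h and L = F − V = 26.8 mol/h.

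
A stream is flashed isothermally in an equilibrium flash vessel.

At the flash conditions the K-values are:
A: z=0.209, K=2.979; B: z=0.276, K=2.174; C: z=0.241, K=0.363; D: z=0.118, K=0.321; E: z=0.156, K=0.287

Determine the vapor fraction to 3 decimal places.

Let ψ = V/F and solve Σ zᵢ(Kᵢ−1)/(1+ψ(Kᵢ−1)) = 0.
Check two-phase: ΣzᵢKᵢ = 1.393 > 1 and Σzᵢ/Kᵢ = 1.772 > 1, so g(0) = 0.393 > 0 and g(1) = -0.772 < 0.
Iterate (Newton) starting at ψ = 0.54:
  ψ = 0.540: g = -0.1431, g' = -0.906 → ψ = 0.382
  ψ = 0.382: g = -0.0047, g' = -0.867 → ψ = 0.377
Converged at ψ = 0.377.

ψ = 0.377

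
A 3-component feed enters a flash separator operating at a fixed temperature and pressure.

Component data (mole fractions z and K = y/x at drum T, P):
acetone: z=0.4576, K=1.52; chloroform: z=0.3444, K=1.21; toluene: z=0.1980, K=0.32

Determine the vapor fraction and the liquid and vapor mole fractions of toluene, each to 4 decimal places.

Rachford–Rice: g(ψ) = Σ zᵢ(Kᵢ−1)/(1+ψ(Kᵢ−1)) = 0.
Feasibility: ΣzᵢKᵢ = 1.1756, Σzᵢ/Kᵢ = 1.2044 — both > 1, two phases present.
Iterate (Newton) starting at ψ = 0.5:
  ψ = 0.5000: g = 0.05030, g' = -0.3006 → ψ = 0.6674
  ψ = 0.6674: g = -0.00642, g' = -0.3868 → ψ = 0.6508
  ψ = 0.6508: g = -0.00010, g' = -0.3754 → ψ = 0.6505
Converged at ψ = 0.6505.
Compositions from xᵢ = zᵢ/(1+ψ(Kᵢ−1)), yᵢ = Kᵢxᵢ:
  acetone: x = 0.3419, y = 0.5197
  chloroform: x = 0.3030, y = 0.3666
  toluene: x = 0.3551, y = 0.1136

ψ = 0.6505, x_toluene = 0.3551, y_toluene = 0.1136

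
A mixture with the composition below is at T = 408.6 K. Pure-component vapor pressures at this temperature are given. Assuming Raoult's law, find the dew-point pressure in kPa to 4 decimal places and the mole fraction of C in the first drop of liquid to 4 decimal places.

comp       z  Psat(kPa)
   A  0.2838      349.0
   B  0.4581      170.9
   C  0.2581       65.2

Pdew = 134.1870 kPa, x_C = 0.5312

At the dew point ψ → 1, so Σzᵢ/Kᵢ = 1 with Kᵢ = Pᵢˢᵃᵗ/P ⇒ 1/P = Σzᵢ/Pᵢˢᵃᵗ.
1/P = 0.2838/349.0 + 0.4581/170.9 + 0.2581/65.2 = 0.0074523 ⇒ P = 134.1870 kPa
xᵢ = zᵢP/Pᵢˢᵃᵗ ⇒ x_C = 0.2581·134.1870/65.2 = 0.5312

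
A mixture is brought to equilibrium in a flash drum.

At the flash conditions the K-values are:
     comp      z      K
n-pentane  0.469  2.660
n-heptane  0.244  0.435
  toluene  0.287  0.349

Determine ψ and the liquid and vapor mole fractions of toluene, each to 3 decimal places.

Newton iteration, ψ⁰ = 0.5:
  ψ = 0.500: g = -0.0437, g' = -0.805 → ψ = 0.446
Converged at ψ = 0.446.
Compositions from xᵢ = zᵢ/(1+ψ(Kᵢ−1)), yᵢ = Kᵢxᵢ:
  n-pentane: x = 0.270, y = 0.717
  n-heptane: x = 0.326, y = 0.142
  toluene: x = 0.404, y = 0.141

ψ = 0.446, x_toluene = 0.404, y_toluene = 0.141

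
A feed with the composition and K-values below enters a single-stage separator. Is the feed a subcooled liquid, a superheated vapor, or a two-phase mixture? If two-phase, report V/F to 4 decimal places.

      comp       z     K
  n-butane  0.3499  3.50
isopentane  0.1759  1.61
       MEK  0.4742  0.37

ΣzᵢKᵢ = 1.6833; Σzᵢ/Kᵢ = 1.4908.
Both exceed 1, so a two-phase solution exists.
Rachford–Rice: g(ψ) = Σ zᵢ(Kᵢ−1)/(1+ψ(Kᵢ−1)) = 0.
Newton–Raphson from ψ = 0.31:
  ψ = 0.3100: g = 0.21180, g' = -1.0311 → ψ = 0.5154
  ψ = 0.5154: g = 0.02146, g' = -0.8682 → ψ = 0.5401
  ψ = 0.5401: g = 0.00004, g' = -0.8654 → ψ = 0.5402
Converged at ψ = 0.5402.

two-phase, V/F = 0.5402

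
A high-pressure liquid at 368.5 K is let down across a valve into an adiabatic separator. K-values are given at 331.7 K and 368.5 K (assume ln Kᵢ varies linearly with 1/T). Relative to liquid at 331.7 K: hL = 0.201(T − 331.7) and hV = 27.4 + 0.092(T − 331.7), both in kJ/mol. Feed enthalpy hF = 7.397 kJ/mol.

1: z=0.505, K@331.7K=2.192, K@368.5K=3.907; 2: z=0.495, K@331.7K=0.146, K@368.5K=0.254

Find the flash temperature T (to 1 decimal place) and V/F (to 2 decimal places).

T = 336.4 K, V/F = 0.24

Adiabatic flash: solve Rachford–Rice at each trial T, then check hF = ψ·hV(T) + (1−ψ)·hL(T).
  T = 331.7 K: K = (2.192, 0.146), RR gives ψ = 0.176, H_out = 4.824 kJ/mol
  T = 368.5 K: K = (3.907, 0.254), RR gives ψ = 0.507, H_out = 19.247 kJ/mol
  T = 350.1 K: K = (2.971, 0.195), RR gives ψ = 0.377, H_out = 13.260 kJ/mol
  T = 340.9 K: K = (2.563, 0.170), RR gives ψ = 0.291, H_out = 9.539 kJ/mol
  T = 336.3 K: K = (2.373, 0.158), RR gives ψ = 0.239, H_out = 7.347 kJ/mol
  T = 338.6 K: K = (2.466, 0.163), RR gives ψ = 0.266, H_out = 8.478 kJ/mol
Linear interpolation between T = 336.3 (H_out = 7.347) and T = 338.6 (H_out = 8.478) on hF = 7.397 gives T ≈ 336.4 K, at which ψ = 0.24.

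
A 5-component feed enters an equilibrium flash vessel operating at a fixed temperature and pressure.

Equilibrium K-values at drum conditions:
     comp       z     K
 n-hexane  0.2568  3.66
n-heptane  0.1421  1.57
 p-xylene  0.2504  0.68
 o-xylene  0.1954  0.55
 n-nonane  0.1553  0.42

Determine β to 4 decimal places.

β = 0.5366

Let β = V/F and solve Σ zᵢ(Kᵢ−1)/(1+β(Kᵢ−1)) = 0.
Feasibility: ΣzᵢKᵢ = 1.5060, Σzᵢ/Kᵢ = 1.2539 — both > 1, two phases present.
Newton–Raphson from β = 0.31:
  β = 0.3100: g = 0.14225, g' = -0.7418 → β = 0.5018
  β = 0.5018: g = 0.01949, g' = -0.5676 → β = 0.5361
  β = 0.5361: g = 0.00028, g' = -0.5519 → β = 0.5366
Converged at β = 0.5366.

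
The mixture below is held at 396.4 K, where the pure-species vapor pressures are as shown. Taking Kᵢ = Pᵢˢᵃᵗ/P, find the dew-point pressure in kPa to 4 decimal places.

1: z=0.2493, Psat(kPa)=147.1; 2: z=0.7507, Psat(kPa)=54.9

At the dew point ψ → 1, so Σzᵢ/Kᵢ = 1 with Kᵢ = Pᵢˢᵃᵗ/P ⇒ 1/P = Σzᵢ/Pᵢˢᵃᵗ.
1/P = 0.2493/147.1 + 0.7507/54.9 = 0.0153687 ⇒ P = 65.0672 kPa

Pdew = 65.0672 kPa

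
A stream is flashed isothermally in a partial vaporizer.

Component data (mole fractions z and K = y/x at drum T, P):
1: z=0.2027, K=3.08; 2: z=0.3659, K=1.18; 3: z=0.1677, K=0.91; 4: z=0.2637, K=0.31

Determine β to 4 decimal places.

Rachford–Rice: g(β) = Σ zᵢ(Kᵢ−1)/(1+β(Kᵢ−1)) = 0.
g(0) = ΣzᵢKᵢ − 1 = 0.2904 and g(1) = 1 − Σzᵢ/Kᵢ = -0.4108, so a root lies in (0, 1).
Newton–Raphson from β = 0.5:
  β = 0.5000: g = -0.02650, g' = -0.5148 → β = 0.4485
  β = 0.4485: g = -0.00017, g' = -0.5096 → β = 0.4482
Converged at β = 0.4482.

β = 0.4482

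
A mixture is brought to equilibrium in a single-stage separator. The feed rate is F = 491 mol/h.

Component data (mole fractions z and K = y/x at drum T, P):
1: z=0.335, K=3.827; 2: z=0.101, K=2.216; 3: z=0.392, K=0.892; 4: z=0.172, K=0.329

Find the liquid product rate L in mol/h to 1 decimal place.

L = 57.4 mol/h

Newton–Raphson from ψ = 0.5:
  ψ = 0.500: g = 0.2503, g' = -0.698 → ψ = 0.859
  ψ = 0.859: g = 0.0174, g' = -0.700 → ψ = 0.884
  ψ = 0.884: g = -0.0003, g' = -0.726 → ψ = 0.883
Converged at ψ = 0.883.
Then V = ψ·F = 0.8831·491 = 433.6 mol/h and L = F − V = 57.4 mol/h.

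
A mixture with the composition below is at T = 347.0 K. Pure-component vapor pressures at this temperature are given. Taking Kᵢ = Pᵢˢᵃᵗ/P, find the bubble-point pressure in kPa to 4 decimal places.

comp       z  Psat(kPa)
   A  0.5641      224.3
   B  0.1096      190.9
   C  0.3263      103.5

At the bubble point ψ → 0, so ΣzᵢKᵢ = 1 with Kᵢ = Pᵢˢᵃᵗ/P ⇒ P = ΣzᵢPᵢˢᵃᵗ.
P = 0.5641·224.3 + 0.1096·190.9 + 0.3263·103.5 = 181.2223 kPa

Pbub = 181.2223 kPa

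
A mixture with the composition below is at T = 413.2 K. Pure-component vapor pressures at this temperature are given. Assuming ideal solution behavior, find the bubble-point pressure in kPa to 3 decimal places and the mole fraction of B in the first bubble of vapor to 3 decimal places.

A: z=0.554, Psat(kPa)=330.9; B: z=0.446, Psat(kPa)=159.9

Pbub = 254.634 kPa, y_B = 0.280

At the bubble point ψ → 0, so ΣzᵢKᵢ = 1 with Kᵢ = Pᵢˢᵃᵗ/P ⇒ P = ΣzᵢPᵢˢᵃᵗ.
P = 0.554·330.9 + 0.446·159.9 = 254.634 kPa
yᵢ = zᵢPᵢˢᵃᵗ/P ⇒ y_B = 0.446·159.9/254.634 = 0.280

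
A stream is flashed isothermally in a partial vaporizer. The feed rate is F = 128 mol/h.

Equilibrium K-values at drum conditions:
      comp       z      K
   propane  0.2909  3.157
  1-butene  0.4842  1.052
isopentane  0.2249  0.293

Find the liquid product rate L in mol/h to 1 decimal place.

Let ψ = V/F and solve Σ zᵢ(Kᵢ−1)/(1+ψ(Kᵢ−1)) = 0.
Feasibility: ΣzᵢKᵢ = 1.4936, Σzᵢ/Kᵢ = 1.3200 — both > 1, two phases present.
Newton–Raphson from ψ = 0.5:
  ψ = 0.5000: g = 0.08048, g' = -0.5835 → ψ = 0.6379
  ψ = 0.6379: g = -0.00118, g' = -0.6140 → ψ = 0.6360
Converged at ψ = 0.6360.
Then V = ψ·F = 0.6360·128 = 81.4 mol/h and L = F − V = 46.6 mol/h.

L = 46.6 mol/h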